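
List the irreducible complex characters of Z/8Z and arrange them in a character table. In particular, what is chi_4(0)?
Character table of Z/8Z (irreps indexed chi_0,...,chi_7 with chi_k(m) = zeta_8^(k*m), zeta_8 = exp(2*pi*i/8)):
  irrep \ class  {0} (size 1)  {1} (size 1)    {2} (size 1)  {3} (size 1)    {4} (size 1)  {5} (size 1)    {6} (size 1)  {7} (size 1)  
  chi_0          1             1               1             1               1             1               1             1             
  chi_1          1             exp(I*pi/4)     I             exp(3*I*pi/4)   -1            exp(-3*I*pi/4)  -I            exp(-I*pi/4)  
  chi_2          1             I               -1            -I              1             I               -1            -I            
  chi_3          1             exp(3*I*pi/4)   -I            exp(I*pi/4)     -1            exp(-I*pi/4)    I             exp(-3*I*pi/4)
  chi_4          1             -1              1             -1              1             -1              1             -1            
  chi_5          1             exp(-3*I*pi/4)  I             exp(-I*pi/4)    -1            exp(I*pi/4)     -I            exp(3*I*pi/4) 
  chi_6          1             -I              -1            I               1             -I              -1            I             
  chi_7          1             exp(-I*pi/4)    -I            exp(-3*I*pi/4)  -1            exp(3*I*pi/4)   I             exp(I*pi/4)   

Spot check: chi_4(0) = zeta_8^(4*0) = zeta_8^0 = 1.

Why: Z/8Z is abelian, so all 8 irreducible complex representations are 1-dimensional. They are given by chi_k(m) = zeta_8^(k*m) for k = 0,...,7. Row orthogonality: sum_m chi_k(m) conj(chi_l(m)) = 8 * [k = l].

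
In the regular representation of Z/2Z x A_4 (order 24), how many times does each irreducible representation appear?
Each irreducible V_i of dimension d_i appears with multiplicity d_i, i.e. rho_reg = (direct sum over all irreducibles V_i) d_i V_i. The irreducible dimensions for Z/2Z x A_4 are 1, 1, 1, 1, 1, 1, 3, 3: 6 irreducibles of dimension 1, each with multiplicity 1; 2 irreducibles of dimension 3, each with multiplicity 3. Total dimension 6*1*1 + 2*3*3 = 24 = |G|.

General theorem: in the regular representation of a finite group G, each irreducible appears with multiplicity equal to its dimension. Check: dim(rho_reg) = sum d_i^2 = 1 + 1 + 1 + 1 + 1 + 1 + 9 + 9 = 24 = |G|.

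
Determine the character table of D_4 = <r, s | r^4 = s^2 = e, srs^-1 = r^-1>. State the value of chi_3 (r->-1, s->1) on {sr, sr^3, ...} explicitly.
Conjugacy classes: {e} of size 1, {r^2} of size 1, {r^1, r^3} of size 2, {s, sr^2, ...} of size 2, {sr, sr^3, ...} of size 2.
Character table:
  irrep \ class              {e} (size 1)  {r^2} (size 1)  {r^1, r^3} (size 2)  {s, sr^2, ...} (size 2)  {sr, sr^3, ...} (size 2)
  chi_1 (triv)               1             1               1                    1                        1                       
  chi_2 (sign: r->1, s->-1)  1             1               1                    -1                       -1                      
  chi_3 (r->-1, s->1)        1             1               -1                   1                        -1                      
  chi_4 (r->-1, s->-1)       1             1               -1                   -1                       1                       
  chi_5 (2d, j=1)            2             -2              0                    0                        0                       

Spot check: chi_3 (r->-1, s->1) on {sr, sr^3, ...} = -1.

Proof sketch: D_4 has order 2*4 = 8 with 5 conjugacy classes, hence 5 irreducibles. Sum of squared dims 1 + 1 + 1 + 1 + 4 = 8 = |G|. Linear characters come from the abelianisation; the 2-dimensional irreps have character r^k -> 2*cos(2*pi*j*k/4), reflections -> 0.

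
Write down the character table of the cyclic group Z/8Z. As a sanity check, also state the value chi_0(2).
Character table of Z/8Z (irreps indexed chi_0,...,chi_7 with chi_k(m) = zeta_8^(k*m), zeta_8 = exp(2*pi*i/8)):
  irrep \ class  {0} (size 1)  {1} (size 1)    {2} (size 1)  {3} (size 1)    {4} (size 1)  {5} (size 1)    {6} (size 1)  {7} (size 1)  
  chi_0          1             1               1             1               1             1               1             1             
  chi_1          1             exp(I*pi/4)     I             exp(3*I*pi/4)   -1            exp(-3*I*pi/4)  -I            exp(-I*pi/4)  
  chi_2          1             I               -1            -I              1             I               -1            -I            
  chi_3          1             exp(3*I*pi/4)   -I            exp(I*pi/4)     -1            exp(-I*pi/4)    I             exp(-3*I*pi/4)
  chi_4          1             -1              1             -1              1             -1              1             -1            
  chi_5          1             exp(-3*I*pi/4)  I             exp(-I*pi/4)    -1            exp(I*pi/4)     -I            exp(3*I*pi/4) 
  chi_6          1             -I              -1            I               1             -I              -1            I             
  chi_7          1             exp(-I*pi/4)    -I            exp(-3*I*pi/4)  -1            exp(3*I*pi/4)   I             exp(I*pi/4)   

Spot check: chi_0(2) = zeta_8^(0*2) = zeta_8^0 = 1.

Explanation: Z/8Z is abelian, so all 8 irreducible complex representations are 1-dimensional. They are given by chi_k(m) = zeta_8^(k*m) for k = 0,...,7. Row orthogonality: sum_m chi_k(m) conj(chi_l(m)) = 8 * [k = l].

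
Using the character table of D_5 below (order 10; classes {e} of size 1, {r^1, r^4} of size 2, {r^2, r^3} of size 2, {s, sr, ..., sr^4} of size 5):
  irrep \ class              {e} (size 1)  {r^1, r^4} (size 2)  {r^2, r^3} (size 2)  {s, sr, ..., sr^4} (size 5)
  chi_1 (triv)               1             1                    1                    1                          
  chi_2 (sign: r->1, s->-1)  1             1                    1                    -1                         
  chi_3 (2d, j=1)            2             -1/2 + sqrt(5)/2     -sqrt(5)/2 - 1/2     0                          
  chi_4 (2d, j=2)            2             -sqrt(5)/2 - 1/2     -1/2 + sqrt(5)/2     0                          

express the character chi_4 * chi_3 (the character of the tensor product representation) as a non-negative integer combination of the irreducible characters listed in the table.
chi_4 tensor chi_3 = chi_3 + chi_4 (all other irreducibles have multiplicity 0).

Derivation: The character of a tensor product is the pointwise product (chi_4 * chi_3)(C) = chi_4(C) * chi_3(C):
  {e}: (2)*(2), {r^1, r^4}: (-sqrt(5)/2 - 1/2)*(-1/2 + sqrt(5)/2), {r^2, r^3}: (-1/2 + sqrt(5)/2)*(-sqrt(5)/2 - 1/2), {s, sr, ..., sr^4}: (0)*(0)
so (chi_4 * chi_3) takes values
  {e} -> 4, {r^1, r^4} -> -1, {r^2, r^3} -> -1, {s, sr, ..., sr^4} -> 0.
Now take the inner product of this character with each irreducible chi from the table, <chi_4*chi_3, chi> = (1/10) sum_C |C| (chi_4*chi_3)(C) conj(chi(C)):
  <chi_4*chi_3, chi_1> = (1/10)[1*(4)*conj(1) + 2*(-1)*conj(1) + 2*(-1)*conj(1) + 5*(0)*conj(1)]
      = (1/10)[(4) + (-2) + (-2) + (0)] = 0/10 = 0
  <chi_4*chi_3, chi_2> = (1/10)[1*(4)*conj(1) + 2*(-1)*conj(1) + 2*(-1)*conj(1) + 5*(0)*conj(-1)]
      = (1/10)[(4) + (-2) + (-2) + (0)] = 0/10 = 0
  <chi_4*chi_3, chi_3> = (1/10)[1*(4)*conj(2) + 2*(-1)*conj(-1/2 + sqrt(5)/2) + 2*(-1)*conj(-sqrt(5)/2 - 1/2) + 5*(0)*conj(0)]
      = (1/10)[(8) + (1 - sqrt(5)) + (1 + sqrt(5)) + (0)] = 10/10 = 1
  <chi_4*chi_3, chi_4> = (1/10)[1*(4)*conj(2) + 2*(-1)*conj(-sqrt(5)/2 - 1/2) + 2*(-1)*conj(-1/2 + sqrt(5)/2) + 5*(0)*conj(0)]
      = (1/10)[(8) + (1 + sqrt(5)) + (1 - sqrt(5)) + (0)] = 10/10 = 1
Hence the multiplicities are chi_3: 1, chi_4: 1. Dimension check: dim(chi_4)*dim(chi_3) = 2*2 = 4 and sum (mult * dim) = 1*2 + 1*2 = 4.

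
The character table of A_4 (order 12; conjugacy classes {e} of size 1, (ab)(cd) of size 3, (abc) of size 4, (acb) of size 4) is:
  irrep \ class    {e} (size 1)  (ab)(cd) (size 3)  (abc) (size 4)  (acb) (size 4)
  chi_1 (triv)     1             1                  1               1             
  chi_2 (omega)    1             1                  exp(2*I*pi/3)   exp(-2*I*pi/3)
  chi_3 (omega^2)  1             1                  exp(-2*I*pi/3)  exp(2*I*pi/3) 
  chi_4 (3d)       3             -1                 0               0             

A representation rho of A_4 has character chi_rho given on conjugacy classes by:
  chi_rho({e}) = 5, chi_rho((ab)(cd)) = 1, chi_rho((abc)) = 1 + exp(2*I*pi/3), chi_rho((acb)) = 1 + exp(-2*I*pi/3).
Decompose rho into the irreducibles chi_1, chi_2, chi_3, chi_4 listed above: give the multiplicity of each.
Multiplicities: chi_1: 1, chi_2: 1, chi_3: 0, chi_4: 1.

Working: Use <chi_rho, chi> = (1/|G|) sum_C |C| * chi_rho(C) * conj(chi(C)) with |G| = 12 for each irreducible chi in the table:
  <chi_rho, chi_1> = (1/12)[1*(5)*conj(1) + 3*(1)*conj(1) + 4*(1 + exp(2*I*pi/3))*conj(1) + 4*(1 + exp(-2*I*pi/3))*conj(1)]
      = (1/12)[(5) + (3) + (4 + 4*exp(2*I*pi/3)) + (4 + 4*exp(-2*I*pi/3))] = 12/12 = 1
  <chi_rho, chi_2> = (1/12)[1*(5)*conj(1) + 3*(1)*conj(1) + 4*(1 + exp(2*I*pi/3))*conj(exp(2*I*pi/3)) + 4*(1 + exp(-2*I*pi/3))*conj(exp(-2*I*pi/3))]
      = (1/12)[(5) + (3) + (4 + 4*exp(-2*I*pi/3)) + (4 + 4*exp(2*I*pi/3))] = 12/12 = 1
  <chi_rho, chi_3> = (1/12)[1*(5)*conj(1) + 3*(1)*conj(1) + 4*(1 + exp(2*I*pi/3))*conj(exp(-2*I*pi/3)) + 4*(1 + exp(-2*I*pi/3))*conj(exp(2*I*pi/3))]
      = (1/12)[(5) + (3) + (-4) + (-4)] = 0/12 = 0
  <chi_rho, chi_4> = (1/12)[1*(5)*conj(3) + 3*(1)*conj(-1) + 4*(1 + exp(2*I*pi/3))*conj(0) + 4*(1 + exp(-2*I*pi/3))*conj(0)]
      = (1/12)[(15) + (-3) + (0) + (0)] = 12/12 = 1
(Exp terms are combined using exp(i*s)*conj(exp(i*t)) = exp(i*(s-t)), and sums of them are collapsed using the identity that for every m > 1 the m distinct m-th roots of unity sum to 0, e.g. 1 + exp(2*I*pi/3) + exp(-2*I*pi/3) = 0.)
Dimension check: dim(rho) = sum (mult * dim) = 1*1 + 1*1 + 0*1 + 1*3 = 5 = chi_rho(e) = 5.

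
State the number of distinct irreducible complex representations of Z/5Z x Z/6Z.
30

Working: The number of irreducible complex representations of a finite group equals its number of conjugacy classes. Z/5Z x Z/6Z is abelian of order 30, so every element is its own conjugacy class: 30 classes, so Z/5Z x Z/6Z (order 30) has exactly 30 irreducible complex representations.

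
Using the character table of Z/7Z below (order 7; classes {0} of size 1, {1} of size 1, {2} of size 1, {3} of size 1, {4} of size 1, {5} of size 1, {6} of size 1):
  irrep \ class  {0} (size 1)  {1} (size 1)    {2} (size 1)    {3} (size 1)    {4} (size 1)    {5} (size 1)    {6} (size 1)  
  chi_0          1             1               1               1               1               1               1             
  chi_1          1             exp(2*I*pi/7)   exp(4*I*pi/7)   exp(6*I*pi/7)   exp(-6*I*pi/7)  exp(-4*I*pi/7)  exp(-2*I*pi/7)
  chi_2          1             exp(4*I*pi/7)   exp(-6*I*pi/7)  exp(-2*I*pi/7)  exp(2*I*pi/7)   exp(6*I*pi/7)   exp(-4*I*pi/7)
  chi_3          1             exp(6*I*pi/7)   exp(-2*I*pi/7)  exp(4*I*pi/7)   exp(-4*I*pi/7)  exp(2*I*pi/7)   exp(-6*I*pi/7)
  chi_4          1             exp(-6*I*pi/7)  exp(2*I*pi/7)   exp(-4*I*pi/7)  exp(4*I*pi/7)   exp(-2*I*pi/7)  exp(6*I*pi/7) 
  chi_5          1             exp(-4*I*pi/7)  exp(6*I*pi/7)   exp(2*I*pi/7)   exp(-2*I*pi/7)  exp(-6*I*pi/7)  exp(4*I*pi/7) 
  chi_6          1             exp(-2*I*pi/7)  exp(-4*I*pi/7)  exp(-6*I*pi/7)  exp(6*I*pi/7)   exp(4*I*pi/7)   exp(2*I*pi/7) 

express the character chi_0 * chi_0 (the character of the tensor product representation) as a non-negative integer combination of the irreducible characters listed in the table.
chi_0 tensor chi_0 = chi_0 (all other irreducibles have multiplicity 0).

The character of a tensor product is the pointwise product (chi_0 * chi_0)(C) = chi_0(C) * chi_0(C):
  {0}: (1)*(1), {1}: (1)*(1), {2}: (1)*(1), {3}: (1)*(1), {4}: (1)*(1), {5}: (1)*(1), {6}: (1)*(1)
so (chi_0 * chi_0) takes values
  {0} -> 1, {1} -> 1, {2} -> 1, {3} -> 1, {4} -> 1, {5} -> 1, {6} -> 1.
Now take the inner product of this character with each irreducible chi from the table, <chi_0*chi_0, chi> = (1/7) sum_C |C| (chi_0*chi_0)(C) conj(chi(C)):
  <chi_0*chi_0, chi_0> = (1/7)[1*(1)*conj(1) + 1*(1)*conj(1) + 1*(1)*conj(1) + 1*(1)*conj(1) + 1*(1)*conj(1) + 1*(1)*conj(1) + 1*(1)*conj(1)]
      = (1/7)[(1) + (1) + (1) + (1) + (1) + (1) + (1)] = 7/7 = 1
  <chi_0*chi_0, chi_1> = (1/7)[1*(1)*conj(1) + 1*(1)*conj(exp(2*I*pi/7)) + 1*(1)*conj(exp(4*I*pi/7)) + 1*(1)*conj(exp(6*I*pi/7)) + 1*(1)*conj(exp(-6*I*pi/7)) + 1*(1)*conj(exp(-4*I*pi/7)) + 1*(1)*conj(exp(-2*I*pi/7))]
      = (1/7)[(1) + (exp(-2*I*pi/7)) + (exp(-4*I*pi/7)) + (exp(-6*I*pi/7)) + (exp(6*I*pi/7)) + (exp(4*I*pi/7)) + (exp(2*I*pi/7))] = 0/7 = 0
  <chi_0*chi_0, chi_2> = (1/7)[1*(1)*conj(1) + 1*(1)*conj(exp(4*I*pi/7)) + 1*(1)*conj(exp(-6*I*pi/7)) + 1*(1)*conj(exp(-2*I*pi/7)) + 1*(1)*conj(exp(2*I*pi/7)) + 1*(1)*conj(exp(6*I*pi/7)) + 1*(1)*conj(exp(-4*I*pi/7))]
      = (1/7)[(1) + (exp(-4*I*pi/7)) + (exp(6*I*pi/7)) + (exp(2*I*pi/7)) + (exp(-2*I*pi/7)) + (exp(-6*I*pi/7)) + (exp(4*I*pi/7))] = 0/7 = 0
  <chi_0*chi_0, chi_3> = (1/7)[1*(1)*conj(1) + 1*(1)*conj(exp(6*I*pi/7)) + 1*(1)*conj(exp(-2*I*pi/7)) + 1*(1)*conj(exp(4*I*pi/7)) + 1*(1)*conj(exp(-4*I*pi/7)) + 1*(1)*conj(exp(2*I*pi/7)) + 1*(1)*conj(exp(-6*I*pi/7))]
      = (1/7)[(1) + (exp(-6*I*pi/7)) + (exp(2*I*pi/7)) + (exp(-4*I*pi/7)) + (exp(4*I*pi/7)) + (exp(-2*I*pi/7)) + (exp(6*I*pi/7))] = 0/7 = 0
  <chi_0*chi_0, chi_4> = (1/7)[1*(1)*conj(1) + 1*(1)*conj(exp(-6*I*pi/7)) + 1*(1)*conj(exp(2*I*pi/7)) + 1*(1)*conj(exp(-4*I*pi/7)) + 1*(1)*conj(exp(4*I*pi/7)) + 1*(1)*conj(exp(-2*I*pi/7)) + 1*(1)*conj(exp(6*I*pi/7))]
      = (1/7)[(1) + (exp(6*I*pi/7)) + (exp(-2*I*pi/7)) + (exp(4*I*pi/7)) + (exp(-4*I*pi/7)) + (exp(2*I*pi/7)) + (exp(-6*I*pi/7))] = 0/7 = 0
  <chi_0*chi_0, chi_5> = (1/7)[1*(1)*conj(1) + 1*(1)*conj(exp(-4*I*pi/7)) + 1*(1)*conj(exp(6*I*pi/7)) + 1*(1)*conj(exp(2*I*pi/7)) + 1*(1)*conj(exp(-2*I*pi/7)) + 1*(1)*conj(exp(-6*I*pi/7)) + 1*(1)*conj(exp(4*I*pi/7))]
      = (1/7)[(1) + (exp(4*I*pi/7)) + (exp(-6*I*pi/7)) + (exp(-2*I*pi/7)) + (exp(2*I*pi/7)) + (exp(6*I*pi/7)) + (exp(-4*I*pi/7))] = 0/7 = 0
  <chi_0*chi_0, chi_6> = (1/7)[1*(1)*conj(1) + 1*(1)*conj(exp(-2*I*pi/7)) + 1*(1)*conj(exp(-4*I*pi/7)) + 1*(1)*conj(exp(-6*I*pi/7)) + 1*(1)*conj(exp(6*I*pi/7)) + 1*(1)*conj(exp(4*I*pi/7)) + 1*(1)*conj(exp(2*I*pi/7))]
      = (1/7)[(1) + (exp(2*I*pi/7)) + (exp(4*I*pi/7)) + (exp(6*I*pi/7)) + (exp(-6*I*pi/7)) + (exp(-4*I*pi/7)) + (exp(-2*I*pi/7))] = 0/7 = 0
(Exp terms are combined using exp(i*s)*conj(exp(i*t)) = exp(i*(s-t)), and sums of them are collapsed using the identity that for every m > 1 the m distinct m-th roots of unity sum to 0, e.g. 1 + exp(2*I*pi/3) + exp(-2*I*pi/3) = 0.)
Hence the multiplicities are chi_0: 1. Dimension check: dim(chi_0)*dim(chi_0) = 1*1 = 1 and sum (mult * dim) = 1*1 = 1.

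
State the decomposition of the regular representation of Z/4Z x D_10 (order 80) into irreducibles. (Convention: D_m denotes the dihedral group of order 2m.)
Each irreducible V_i of dimension d_i appears with multiplicity d_i, i.e. rho_reg = (direct sum over all irreducibles V_i) d_i V_i. The irreducible dimensions for Z/4Z x D_10 are 1, 1, 1, 1, 1, 1, 1, 1, 1, 1, 1, 1, 1, 1, 1, 1, 2, 2, 2, 2, 2, 2, 2, 2, 2, 2, 2, 2, 2, 2, 2, 2: 16 irreducibles of dimension 1, each with multiplicity 1; 16 irreducibles of dimension 2, each with multiplicity 2. Total dimension 16*1*1 + 16*2*2 = 80 = |G|.

Details: General theorem: in the regular representation of a finite group G, each irreducible appears with multiplicity equal to its dimension. Check: dim(rho_reg) = sum d_i^2 = 1 + 1 + 1 + 1 + 1 + 1 + 1 + 1 + 1 + 1 + 1 + 1 + 1 + 1 + 1 + 1 + 4 + 4 + 4 + 4 + 4 + 4 + 4 + 4 + 4 + 4 + 4 + 4 + 4 + 4 + 4 + 4 = 80 = |G|.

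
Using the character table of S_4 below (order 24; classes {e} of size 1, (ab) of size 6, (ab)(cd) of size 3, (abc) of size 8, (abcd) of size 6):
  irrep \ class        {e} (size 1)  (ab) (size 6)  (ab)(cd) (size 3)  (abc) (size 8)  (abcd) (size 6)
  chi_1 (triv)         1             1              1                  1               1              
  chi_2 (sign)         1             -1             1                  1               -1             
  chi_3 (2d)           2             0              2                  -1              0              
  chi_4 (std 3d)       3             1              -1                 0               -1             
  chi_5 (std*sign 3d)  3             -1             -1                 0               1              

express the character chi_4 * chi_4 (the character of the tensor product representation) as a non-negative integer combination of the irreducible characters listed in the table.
chi_4 tensor chi_4 = chi_1 + chi_3 + chi_4 + chi_5 (all other irreducibles have multiplicity 0).

Derivation: The character of a tensor product is the pointwise product (chi_4 * chi_4)(C) = chi_4(C) * chi_4(C):
  {e}: (3)*(3), (ab): (1)*(1), (ab)(cd): (-1)*(-1), (abc): (0)*(0), (abcd): (-1)*(-1)
so (chi_4 * chi_4) takes values
  {e} -> 9, (ab) -> 1, (ab)(cd) -> 1, (abc) -> 0, (abcd) -> 1.
Now take the inner product of this character with each irreducible chi from the table, <chi_4*chi_4, chi> = (1/24) sum_C |C| (chi_4*chi_4)(C) conj(chi(C)):
  <chi_4*chi_4, chi_1> = (1/24)[1*(9)*conj(1) + 6*(1)*conj(1) + 3*(1)*conj(1) + 8*(0)*conj(1) + 6*(1)*conj(1)]
      = (1/24)[(9) + (6) + (3) + (0) + (6)] = 24/24 = 1
  <chi_4*chi_4, chi_2> = (1/24)[1*(9)*conj(1) + 6*(1)*conj(-1) + 3*(1)*conj(1) + 8*(0)*conj(1) + 6*(1)*conj(-1)]
      = (1/24)[(9) + (-6) + (3) + (0) + (-6)] = 0/24 = 0
  <chi_4*chi_4, chi_3> = (1/24)[1*(9)*conj(2) + 6*(1)*conj(0) + 3*(1)*conj(2) + 8*(0)*conj(-1) + 6*(1)*conj(0)]
      = (1/24)[(18) + (0) + (6) + (0) + (0)] = 24/24 = 1
  <chi_4*chi_4, chi_4> = (1/24)[1*(9)*conj(3) + 6*(1)*conj(1) + 3*(1)*conj(-1) + 8*(0)*conj(0) + 6*(1)*conj(-1)]
      = (1/24)[(27) + (6) + (-3) + (0) + (-6)] = 24/24 = 1
  <chi_4*chi_4, chi_5> = (1/24)[1*(9)*conj(3) + 6*(1)*conj(-1) + 3*(1)*conj(-1) + 8*(0)*conj(0) + 6*(1)*conj(1)]
      = (1/24)[(27) + (-6) + (-3) + (0) + (6)] = 24/24 = 1
Hence the multiplicities are chi_1: 1, chi_3: 1, chi_4: 1, chi_5: 1. Dimension check: dim(chi_4)*dim(chi_4) = 3*3 = 9 and sum (mult * dim) = 1*1 + 1*2 + 1*3 + 1*3 = 9.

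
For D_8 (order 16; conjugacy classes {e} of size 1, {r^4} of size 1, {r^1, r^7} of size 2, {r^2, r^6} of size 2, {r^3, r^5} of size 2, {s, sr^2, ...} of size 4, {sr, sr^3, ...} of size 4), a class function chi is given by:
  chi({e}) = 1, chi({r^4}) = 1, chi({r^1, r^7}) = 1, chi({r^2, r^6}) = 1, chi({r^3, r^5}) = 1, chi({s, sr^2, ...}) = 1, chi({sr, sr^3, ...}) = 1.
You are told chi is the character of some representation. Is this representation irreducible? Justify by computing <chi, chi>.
Irreducible: <chi, chi> = 1.

Derivation: <chi, chi> = (1/|G|) sum_C |C| * |chi(C)|^2 = (1/16)[1*|1|^2 + 1*|1|^2 + 2*|1|^2 + 2*|1|^2 + 2*|1|^2 + 4*|1|^2 + 4*|1|^2]
  = (1/16)[(1) + (1) + (2) + (2) + (2) + (4) + (4)] = 16/16 = 1.
A character is irreducible iff <chi, chi> = 1, so this representation is irreducible.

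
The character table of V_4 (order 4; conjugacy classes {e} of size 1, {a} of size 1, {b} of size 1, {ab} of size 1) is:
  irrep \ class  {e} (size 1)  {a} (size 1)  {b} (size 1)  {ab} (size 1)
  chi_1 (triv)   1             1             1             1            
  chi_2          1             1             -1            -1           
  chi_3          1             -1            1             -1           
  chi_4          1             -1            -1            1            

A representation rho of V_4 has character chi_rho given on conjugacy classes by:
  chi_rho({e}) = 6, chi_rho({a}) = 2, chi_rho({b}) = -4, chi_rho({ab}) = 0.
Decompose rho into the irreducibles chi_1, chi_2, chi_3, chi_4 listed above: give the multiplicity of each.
Multiplicities: chi_1: 1, chi_2: 3, chi_3: 0, chi_4: 2.

Reasoning: Use <chi_rho, chi> = (1/|G|) sum_C |C| * chi_rho(C) * conj(chi(C)) with |G| = 4 for each irreducible chi in the table:
  <chi_rho, chi_1> = (1/4)[1*(6)*conj(1) + 1*(2)*conj(1) + 1*(-4)*conj(1) + 1*(0)*conj(1)]
      = (1/4)[(6) + (2) + (-4) + (0)] = 4/4 = 1
  <chi_rho, chi_2> = (1/4)[1*(6)*conj(1) + 1*(2)*conj(1) + 1*(-4)*conj(-1) + 1*(0)*conj(-1)]
      = (1/4)[(6) + (2) + (4) + (0)] = 12/4 = 3
  <chi_rho, chi_3> = (1/4)[1*(6)*conj(1) + 1*(2)*conj(-1) + 1*(-4)*conj(1) + 1*(0)*conj(-1)]
      = (1/4)[(6) + (-2) + (-4) + (0)] = 0/4 = 0
  <chi_rho, chi_4> = (1/4)[1*(6)*conj(1) + 1*(2)*conj(-1) + 1*(-4)*conj(-1) + 1*(0)*conj(1)]
      = (1/4)[(6) + (-2) + (4) + (0)] = 8/4 = 2
Dimension check: dim(rho) = sum (mult * dim) = 1*1 + 3*1 + 0*1 + 2*1 = 6 = chi_rho(e) = 6.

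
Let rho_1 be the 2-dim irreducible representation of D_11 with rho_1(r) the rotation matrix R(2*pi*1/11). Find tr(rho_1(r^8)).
chi_{rho_1}(r^8) = 2*cos(2*pi*1*8/11) = -2*cos(5*pi/11)

Proof sketch: rho_1(r^8) is rotation by angle 2*pi*1*8/11, whose trace is 2*cos(2*pi*1*8/11) = -2*cos(5*pi/11).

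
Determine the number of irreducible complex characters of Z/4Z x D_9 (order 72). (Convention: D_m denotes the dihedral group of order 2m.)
24

Why: The number of irreducible complex representations of a finite group equals its number of conjugacy classes. For a direct product, #classes(G x H) = #classes(G) * #classes(H). Z/4Z has 4 classes (abelian), D_9 has 6 classes, so 4 * 6 = 24, so Z/4Z x D_9 (order 72) has exactly 24 irreducible complex representations.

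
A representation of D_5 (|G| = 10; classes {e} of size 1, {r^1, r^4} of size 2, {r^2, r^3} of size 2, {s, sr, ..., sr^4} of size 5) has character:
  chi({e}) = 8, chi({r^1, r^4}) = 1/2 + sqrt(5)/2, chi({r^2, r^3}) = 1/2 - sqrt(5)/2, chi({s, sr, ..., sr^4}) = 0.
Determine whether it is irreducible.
Not irreducible (reducible): <chi, chi> = 7 > 1.

Explanation: <chi, chi> = (1/|G|) sum_C |C| * |chi(C)|^2 = (1/10)[1*|8|^2 + 2*|1/2 + sqrt(5)/2|^2 + 2*|1/2 - sqrt(5)/2|^2 + 5*|0|^2]
  = (1/10)[(64) + (sqrt(5) + 3) + (3 - sqrt(5)) + (0)] = 70/10 = 7.
A character is irreducible iff <chi, chi> = 1, so this representation is reducible.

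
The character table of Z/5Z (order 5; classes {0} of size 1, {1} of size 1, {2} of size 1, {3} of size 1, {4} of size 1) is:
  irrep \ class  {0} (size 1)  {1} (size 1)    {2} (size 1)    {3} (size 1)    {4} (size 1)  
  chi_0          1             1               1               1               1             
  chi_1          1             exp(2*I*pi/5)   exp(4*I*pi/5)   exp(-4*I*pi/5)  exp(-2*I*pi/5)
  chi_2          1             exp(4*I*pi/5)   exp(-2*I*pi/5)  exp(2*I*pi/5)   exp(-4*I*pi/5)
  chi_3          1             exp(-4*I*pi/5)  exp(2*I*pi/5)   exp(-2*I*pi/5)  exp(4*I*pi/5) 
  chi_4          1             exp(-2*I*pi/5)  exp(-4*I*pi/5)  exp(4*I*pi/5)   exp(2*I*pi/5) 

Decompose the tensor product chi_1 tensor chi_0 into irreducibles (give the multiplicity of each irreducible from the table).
chi_1 tensor chi_0 = chi_1 (all other irreducibles have multiplicity 0).

Justification: The character of a tensor product is the pointwise product (chi_1 * chi_0)(C) = chi_1(C) * chi_0(C):
  {0}: (1)*(1), {1}: (exp(2*I*pi/5))*(1), {2}: (exp(4*I*pi/5))*(1), {3}: (exp(-4*I*pi/5))*(1), {4}: (exp(-2*I*pi/5))*(1)
so (chi_1 * chi_0) takes values
  {0} -> 1, {1} -> exp(2*I*pi/5), {2} -> exp(4*I*pi/5), {3} -> exp(-4*I*pi/5), {4} -> exp(-2*I*pi/5).
Now take the inner product of this character with each irreducible chi from the table, <chi_1*chi_0, chi> = (1/5) sum_C |C| (chi_1*chi_0)(C) conj(chi(C)):
  <chi_1*chi_0, chi_0> = (1/5)[1*(1)*conj(1) + 1*(exp(2*I*pi/5))*conj(1) + 1*(exp(4*I*pi/5))*conj(1) + 1*(exp(-4*I*pi/5))*conj(1) + 1*(exp(-2*I*pi/5))*conj(1)]
      = (1/5)[(1) + (exp(2*I*pi/5)) + (exp(4*I*pi/5)) + (exp(-4*I*pi/5)) + (exp(-2*I*pi/5))] = 0/5 = 0
  <chi_1*chi_0, chi_1> = (1/5)[1*(1)*conj(1) + 1*(exp(2*I*pi/5))*conj(exp(2*I*pi/5)) + 1*(exp(4*I*pi/5))*conj(exp(4*I*pi/5)) + 1*(exp(-4*I*pi/5))*conj(exp(-4*I*pi/5)) + 1*(exp(-2*I*pi/5))*conj(exp(-2*I*pi/5))]
      = (1/5)[(1) + (1) + (1) + (1) + (1)] = 5/5 = 1
  <chi_1*chi_0, chi_2> = (1/5)[1*(1)*conj(1) + 1*(exp(2*I*pi/5))*conj(exp(4*I*pi/5)) + 1*(exp(4*I*pi/5))*conj(exp(-2*I*pi/5)) + 1*(exp(-4*I*pi/5))*conj(exp(2*I*pi/5)) + 1*(exp(-2*I*pi/5))*conj(exp(-4*I*pi/5))]
      = (1/5)[(1) + (exp(-2*I*pi/5)) + (exp(-4*I*pi/5)) + (exp(4*I*pi/5)) + (exp(2*I*pi/5))] = 0/5 = 0
  <chi_1*chi_0, chi_3> = (1/5)[1*(1)*conj(1) + 1*(exp(2*I*pi/5))*conj(exp(-4*I*pi/5)) + 1*(exp(4*I*pi/5))*conj(exp(2*I*pi/5)) + 1*(exp(-4*I*pi/5))*conj(exp(-2*I*pi/5)) + 1*(exp(-2*I*pi/5))*conj(exp(4*I*pi/5))]
      = (1/5)[(1) + (exp(-4*I*pi/5)) + (exp(2*I*pi/5)) + (exp(-2*I*pi/5)) + (exp(4*I*pi/5))] = 0/5 = 0
  <chi_1*chi_0, chi_4> = (1/5)[1*(1)*conj(1) + 1*(exp(2*I*pi/5))*conj(exp(-2*I*pi/5)) + 1*(exp(4*I*pi/5))*conj(exp(-4*I*pi/5)) + 1*(exp(-4*I*pi/5))*conj(exp(4*I*pi/5)) + 1*(exp(-2*I*pi/5))*conj(exp(2*I*pi/5))]
      = (1/5)[(1) + (exp(4*I*pi/5)) + (exp(-2*I*pi/5)) + (exp(2*I*pi/5)) + (exp(-4*I*pi/5))] = 0/5 = 0
(Exp terms are combined using exp(i*s)*conj(exp(i*t)) = exp(i*(s-t)), and sums of them are collapsed using the identity that for every m > 1 the m distinct m-th roots of unity sum to 0, e.g. 1 + exp(2*I*pi/3) + exp(-2*I*pi/3) = 0.)
Hence the multiplicities are chi_1: 1. Dimension check: dim(chi_1)*dim(chi_0) = 1*1 = 1 and sum (mult * dim) = 1*1 = 1.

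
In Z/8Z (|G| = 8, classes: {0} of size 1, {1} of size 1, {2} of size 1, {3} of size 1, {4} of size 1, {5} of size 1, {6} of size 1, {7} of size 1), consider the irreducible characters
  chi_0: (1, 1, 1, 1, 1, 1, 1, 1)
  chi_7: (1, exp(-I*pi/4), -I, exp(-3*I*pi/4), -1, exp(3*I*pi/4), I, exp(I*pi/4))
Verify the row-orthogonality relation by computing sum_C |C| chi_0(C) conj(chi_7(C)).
Sum = 0; so <chi_0, chi_7> = 0 (distinct irreducibles are orthogonal).

Explanation: Compute term by term over conjugacy classes (|C| * chi_0(C) * conj(chi_7(C))):
  1*(1)*conj(1) + 1*(1)*conj(exp(-I*pi/4)) + 1*(1)*conj(-I) + 1*(1)*conj(exp(-3*I*pi/4)) + 1*(1)*conj(-1) + 1*(1)*conj(exp(3*I*pi/4)) + 1*(1)*conj(I) + 1*(1)*conj(exp(I*pi/4))
  = (1) + (exp(I*pi/4)) + (I) + (exp(3*I*pi/4)) + (-1) + (exp(-3*I*pi/4)) + (-I) + (exp(-I*pi/4))
  = 0.
(Exp terms are combined using exp(i*s)*conj(exp(i*t)) = exp(i*(s-t)), and sums of them are collapsed using the identity that for every m > 1 the m distinct m-th roots of unity sum to 0, e.g. 1 + exp(2*I*pi/3) + exp(-2*I*pi/3) = 0.)
Dividing by |G| = 8 gives 0/8 = 0, matching the row-orthogonality relation <chi_0, chi_7> = [chi_0 = chi_7].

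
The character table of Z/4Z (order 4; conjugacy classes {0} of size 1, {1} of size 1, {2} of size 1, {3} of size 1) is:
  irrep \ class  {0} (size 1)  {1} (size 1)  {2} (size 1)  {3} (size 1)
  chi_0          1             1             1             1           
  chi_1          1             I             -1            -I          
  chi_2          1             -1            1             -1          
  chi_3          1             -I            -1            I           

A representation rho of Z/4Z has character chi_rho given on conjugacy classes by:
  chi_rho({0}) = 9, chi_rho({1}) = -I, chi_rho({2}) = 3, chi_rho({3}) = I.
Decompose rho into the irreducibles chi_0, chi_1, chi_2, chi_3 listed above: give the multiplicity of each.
Multiplicities: chi_0: 3, chi_1: 1, chi_2: 3, chi_3: 2.

Why: Use <chi_rho, chi> = (1/|G|) sum_C |C| * chi_rho(C) * conj(chi(C)) with |G| = 4 for each irreducible chi in the table:
  <chi_rho, chi_0> = (1/4)[1*(9)*conj(1) + 1*(-I)*conj(1) + 1*(3)*conj(1) + 1*(I)*conj(1)]
      = (1/4)[(9) + (-I) + (3) + (I)] = 12/4 = 3
  <chi_rho, chi_1> = (1/4)[1*(9)*conj(1) + 1*(-I)*conj(I) + 1*(3)*conj(-1) + 1*(I)*conj(-I)]
      = (1/4)[(9) + (-1) + (-3) + (-1)] = 4/4 = 1
  <chi_rho, chi_2> = (1/4)[1*(9)*conj(1) + 1*(-I)*conj(-1) + 1*(3)*conj(1) + 1*(I)*conj(-1)]
      = (1/4)[(9) + (I) + (3) + (-I)] = 12/4 = 3
  <chi_rho, chi_3> = (1/4)[1*(9)*conj(1) + 1*(-I)*conj(-I) + 1*(3)*conj(-1) + 1*(I)*conj(I)]
      = (1/4)[(9) + (1) + (-3) + (1)] = 8/4 = 2
(Exp terms are combined using exp(i*s)*conj(exp(i*t)) = exp(i*(s-t)), and sums of them are collapsed using the identity that for every m > 1 the m distinct m-th roots of unity sum to 0, e.g. 1 + exp(2*I*pi/3) + exp(-2*I*pi/3) = 0.)
Dimension check: dim(rho) = sum (mult * dim) = 3*1 + 1*1 + 3*1 + 2*1 = 9 = chi_rho(e) = 9.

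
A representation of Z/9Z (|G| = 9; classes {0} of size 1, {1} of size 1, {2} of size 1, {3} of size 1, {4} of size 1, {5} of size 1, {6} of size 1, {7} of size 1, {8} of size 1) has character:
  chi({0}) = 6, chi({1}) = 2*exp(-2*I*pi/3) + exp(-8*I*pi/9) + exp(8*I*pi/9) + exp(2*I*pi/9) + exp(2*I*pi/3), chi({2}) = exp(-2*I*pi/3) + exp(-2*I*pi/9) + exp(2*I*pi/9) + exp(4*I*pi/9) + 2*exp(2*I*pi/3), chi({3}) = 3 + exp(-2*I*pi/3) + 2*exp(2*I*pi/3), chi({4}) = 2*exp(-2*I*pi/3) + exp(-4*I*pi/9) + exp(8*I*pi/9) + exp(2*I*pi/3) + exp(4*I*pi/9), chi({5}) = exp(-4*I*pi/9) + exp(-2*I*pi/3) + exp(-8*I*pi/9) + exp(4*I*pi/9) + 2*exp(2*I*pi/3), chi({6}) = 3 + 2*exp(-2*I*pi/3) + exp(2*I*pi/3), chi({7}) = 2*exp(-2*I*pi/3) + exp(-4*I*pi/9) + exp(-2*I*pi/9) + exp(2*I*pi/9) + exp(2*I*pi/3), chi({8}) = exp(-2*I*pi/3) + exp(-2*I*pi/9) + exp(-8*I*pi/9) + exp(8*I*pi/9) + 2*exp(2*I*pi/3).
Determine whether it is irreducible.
Not irreducible (reducible): <chi, chi> = 8 > 1.

Details: <chi, chi> = (1/|G|) sum_C |C| * |chi(C)|^2 = (1/9)[1*|6|^2 + 1*|2*exp(-2*I*pi/3) + exp(-8*I*pi/9) + exp(8*I*pi/9) + exp(2*I*pi/9) + exp(2*I*pi/3)|^2 + 1*|exp(-2*I*pi/3) + exp(-2*I*pi/9) + exp(2*I*pi/9) + exp(4*I*pi/9) + 2*exp(2*I*pi/3)|^2 + 1*|3 + exp(-2*I*pi/3) + 2*exp(2*I*pi/3)|^2 + 1*|2*exp(-2*I*pi/3) + exp(-4*I*pi/9) + exp(8*I*pi/9) + exp(2*I*pi/3) + exp(4*I*pi/9)|^2 + 1*|exp(-4*I*pi/9) + exp(-2*I*pi/3) + exp(-8*I*pi/9) + exp(4*I*pi/9) + 2*exp(2*I*pi/3)|^2 + 1*|3 + 2*exp(-2*I*pi/3) + exp(2*I*pi/3)|^2 + 1*|2*exp(-2*I*pi/3) + exp(-4*I*pi/9) + exp(-2*I*pi/9) + exp(2*I*pi/9) + exp(2*I*pi/3)|^2 + 1*|exp(-2*I*pi/3) + exp(-2*I*pi/9) + exp(-8*I*pi/9) + exp(8*I*pi/9) + 2*exp(2*I*pi/3)|^2]
  = (1/9)[(36) + (8 + 4*exp(-4*I*pi/9) + 3*exp(-2*I*pi/3) + 4*exp(-2*I*pi/9) + 3*exp(-8*I*pi/9) + 3*exp(8*I*pi/9) + 4*exp(2*I*pi/9) + 3*exp(2*I*pi/3) + 4*exp(4*I*pi/9)) + (8 + 4*exp(-4*I*pi/9) + 3*exp(-2*I*pi/3) + 3*exp(-2*I*pi/9) + 4*exp(-8*I*pi/9) + 4*exp(8*I*pi/9) + 3*exp(2*I*pi/9) + 3*exp(2*I*pi/3) + 4*exp(4*I*pi/9)) + (3) + (8 + 3*exp(-4*I*pi/9) + 3*exp(-2*I*pi/3) + 4*exp(-2*I*pi/9) + 4*exp(-8*I*pi/9) + 4*exp(8*I*pi/9) + 4*exp(2*I*pi/9) + 3*exp(2*I*pi/3) + 3*exp(4*I*pi/9)) + (8 + 3*exp(-4*I*pi/9) + 3*exp(-2*I*pi/3) + 4*exp(-2*I*pi/9) + 4*exp(-8*I*pi/9) + 4*exp(8*I*pi/9) + 4*exp(2*I*pi/9) + 3*exp(2*I*pi/3) + 3*exp(4*I*pi/9)) + (3) + (8 + 4*exp(-4*I*pi/9) + 3*exp(-2*I*pi/3) + 3*exp(-2*I*pi/9) + 4*exp(-8*I*pi/9) + 4*exp(8*I*pi/9) + 3*exp(2*I*pi/9) + 3*exp(2*I*pi/3) + 4*exp(4*I*pi/9)) + (8 + 4*exp(-4*I*pi/9) + 3*exp(-2*I*pi/3) + 4*exp(-2*I*pi/9) + 3*exp(-8*I*pi/9) + 3*exp(8*I*pi/9) + 4*exp(2*I*pi/9) + 3*exp(2*I*pi/3) + 4*exp(4*I*pi/9))] = 72/9 = 8.
(Exp terms are combined using exp(i*s)*conj(exp(i*t)) = exp(i*(s-t)), and sums of them are collapsed using the identity that for every m > 1 the m distinct m-th roots of unity sum to 0, e.g. 1 + exp(2*I*pi/3) + exp(-2*I*pi/3) = 0.)
A character is irreducible iff <chi, chi> = 1, so this representation is reducible.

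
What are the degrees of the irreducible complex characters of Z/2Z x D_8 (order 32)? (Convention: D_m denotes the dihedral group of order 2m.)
Dimensions: 1, 1, 1, 1, 1, 1, 1, 1, 2, 2, 2, 2, 2, 2

Argument: There are 14 irreducibles (= number of conjugacy classes). Their dimensions d_i satisfy sum d_i^2 = |G| = 32: 1 + 1 + 1 + 1 + 1 + 1 + 1 + 1 + 4 + 4 + 4 + 4 + 4 + 4 = 32. (For the product with Z/2Z: each of the 2 1-dim characters of Z/2Z tensors with each irrep of D_8, giving 2 copies of each D_8-dimension.)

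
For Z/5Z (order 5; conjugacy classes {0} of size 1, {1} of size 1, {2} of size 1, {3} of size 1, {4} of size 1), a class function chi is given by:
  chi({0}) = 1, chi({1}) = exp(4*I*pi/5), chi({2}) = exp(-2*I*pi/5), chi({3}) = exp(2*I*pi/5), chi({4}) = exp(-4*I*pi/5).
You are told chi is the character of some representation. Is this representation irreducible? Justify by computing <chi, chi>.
Irreducible: <chi, chi> = 1.

Solution. <chi, chi> = (1/|G|) sum_C |C| * |chi(C)|^2 = (1/5)[1*|1|^2 + 1*|exp(4*I*pi/5)|^2 + 1*|exp(-2*I*pi/5)|^2 + 1*|exp(2*I*pi/5)|^2 + 1*|exp(-4*I*pi/5)|^2]
  = (1/5)[(1) + (1) + (1) + (1) + (1)] = 5/5 = 1.
(Exp terms are combined using exp(i*s)*conj(exp(i*t)) = exp(i*(s-t)), and sums of them are collapsed using the identity that for every m > 1 the m distinct m-th roots of unity sum to 0, e.g. 1 + exp(2*I*pi/3) + exp(-2*I*pi/3) = 0.)
A character is irreducible iff <chi, chi> = 1, so this representation is irreducible.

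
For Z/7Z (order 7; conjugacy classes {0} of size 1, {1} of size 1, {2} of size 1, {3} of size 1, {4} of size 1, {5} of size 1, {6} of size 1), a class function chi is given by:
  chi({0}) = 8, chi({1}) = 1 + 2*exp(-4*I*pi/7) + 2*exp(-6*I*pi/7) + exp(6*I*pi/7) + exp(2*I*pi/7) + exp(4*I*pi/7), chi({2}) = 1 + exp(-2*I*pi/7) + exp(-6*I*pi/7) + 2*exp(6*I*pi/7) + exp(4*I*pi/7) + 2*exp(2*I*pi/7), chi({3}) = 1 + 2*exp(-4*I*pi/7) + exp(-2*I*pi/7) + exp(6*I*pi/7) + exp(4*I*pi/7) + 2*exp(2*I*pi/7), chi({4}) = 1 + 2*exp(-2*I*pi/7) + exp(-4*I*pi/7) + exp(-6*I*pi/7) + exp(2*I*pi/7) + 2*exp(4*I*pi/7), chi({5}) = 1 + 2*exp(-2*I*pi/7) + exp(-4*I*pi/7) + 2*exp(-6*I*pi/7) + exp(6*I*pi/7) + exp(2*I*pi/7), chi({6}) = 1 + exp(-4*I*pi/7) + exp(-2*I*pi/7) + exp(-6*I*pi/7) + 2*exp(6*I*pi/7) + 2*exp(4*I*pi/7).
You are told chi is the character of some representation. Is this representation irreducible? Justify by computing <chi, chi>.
Not irreducible (reducible): <chi, chi> = 12 > 1.

Solution. <chi, chi> = (1/|G|) sum_C |C| * |chi(C)|^2 = (1/7)[1*|8|^2 + 1*|1 + 2*exp(-4*I*pi/7) + 2*exp(-6*I*pi/7) + exp(6*I*pi/7) + exp(2*I*pi/7) + exp(4*I*pi/7)|^2 + 1*|1 + exp(-2*I*pi/7) + exp(-6*I*pi/7) + 2*exp(6*I*pi/7) + exp(4*I*pi/7) + 2*exp(2*I*pi/7)|^2 + 1*|1 + 2*exp(-4*I*pi/7) + exp(-2*I*pi/7) + exp(6*I*pi/7) + exp(4*I*pi/7) + 2*exp(2*I*pi/7)|^2 + 1*|1 + 2*exp(-2*I*pi/7) + exp(-4*I*pi/7) + exp(-6*I*pi/7) + exp(2*I*pi/7) + 2*exp(4*I*pi/7)|^2 + 1*|1 + 2*exp(-2*I*pi/7) + exp(-4*I*pi/7) + 2*exp(-6*I*pi/7) + exp(6*I*pi/7) + exp(2*I*pi/7)|^2 + 1*|1 + exp(-4*I*pi/7) + exp(-2*I*pi/7) + exp(-6*I*pi/7) + 2*exp(6*I*pi/7) + 2*exp(4*I*pi/7)|^2]
  = (1/7)[(64) + (12 + 8*exp(-4*I*pi/7) + 9*exp(-2*I*pi/7) + 9*exp(-6*I*pi/7) + 9*exp(6*I*pi/7) + 9*exp(2*I*pi/7) + 8*exp(4*I*pi/7)) + (12 + 9*exp(-4*I*pi/7) + 9*exp(-2*I*pi/7) + 8*exp(-6*I*pi/7) + 8*exp(6*I*pi/7) + 9*exp(2*I*pi/7) + 9*exp(4*I*pi/7)) + (12 + 9*exp(-4*I*pi/7) + 8*exp(-2*I*pi/7) + 9*exp(-6*I*pi/7) + 9*exp(6*I*pi/7) + 8*exp(2*I*pi/7) + 9*exp(4*I*pi/7)) + (12 + 9*exp(-4*I*pi/7) + 8*exp(-2*I*pi/7) + 9*exp(-6*I*pi/7) + 9*exp(6*I*pi/7) + 8*exp(2*I*pi/7) + 9*exp(4*I*pi/7)) + (12 + 9*exp(-4*I*pi/7) + 9*exp(-2*I*pi/7) + 8*exp(-6*I*pi/7) + 8*exp(6*I*pi/7) + 9*exp(2*I*pi/7) + 9*exp(4*I*pi/7)) + (12 + 8*exp(-4*I*pi/7) + 9*exp(-2*I*pi/7) + 9*exp(-6*I*pi/7) + 9*exp(6*I*pi/7) + 9*exp(2*I*pi/7) + 8*exp(4*I*pi/7))] = 84/7 = 12.
(Exp terms are combined using exp(i*s)*conj(exp(i*t)) = exp(i*(s-t)), and sums of them are collapsed using the identity that for every m > 1 the m distinct m-th roots of unity sum to 0, e.g. 1 + exp(2*I*pi/3) + exp(-2*I*pi/3) = 0.)
A character is irreducible iff <chi, chi> = 1, so this representation is reducible.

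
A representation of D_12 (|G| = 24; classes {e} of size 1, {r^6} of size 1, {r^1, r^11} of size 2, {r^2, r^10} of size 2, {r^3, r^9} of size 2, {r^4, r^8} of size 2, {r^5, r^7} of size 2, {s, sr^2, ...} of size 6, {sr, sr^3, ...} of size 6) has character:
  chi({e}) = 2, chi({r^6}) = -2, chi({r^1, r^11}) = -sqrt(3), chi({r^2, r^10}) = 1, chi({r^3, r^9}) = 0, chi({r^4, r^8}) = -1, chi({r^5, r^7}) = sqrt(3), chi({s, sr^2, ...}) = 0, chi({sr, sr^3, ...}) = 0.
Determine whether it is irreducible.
Irreducible: <chi, chi> = 1.

<chi, chi> = (1/|G|) sum_C |C| * |chi(C)|^2 = (1/24)[1*|2|^2 + 1*|-2|^2 + 2*|-sqrt(3)|^2 + 2*|1|^2 + 2*|0|^2 + 2*|-1|^2 + 2*|sqrt(3)|^2 + 6*|0|^2 + 6*|0|^2]
  = (1/24)[(4) + (4) + (6) + (2) + (0) + (2) + (6) + (0) + (0)] = 24/24 = 1.
A character is irreducible iff <chi, chi> = 1, so this representation is irreducible.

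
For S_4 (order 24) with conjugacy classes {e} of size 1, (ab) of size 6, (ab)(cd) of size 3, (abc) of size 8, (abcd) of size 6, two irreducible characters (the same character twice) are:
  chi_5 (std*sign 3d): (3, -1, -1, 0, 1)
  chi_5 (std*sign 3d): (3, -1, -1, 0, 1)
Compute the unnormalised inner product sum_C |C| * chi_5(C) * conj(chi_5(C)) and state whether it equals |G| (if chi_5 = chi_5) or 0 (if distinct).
Sum = 24 = |G| = 24; so <chi_5, chi_5> = 1 (norm-1 confirms irreducibility).

Proof sketch: Compute term by term over conjugacy classes (|C| * chi_5(C) * conj(chi_5(C))):
  1*(3)*conj(3) + 6*(-1)*conj(-1) + 3*(-1)*conj(-1) + 8*(0)*conj(0) + 6*(1)*conj(1)
  = (9) + (6) + (3) + (0) + (6)
  = 24.
Dividing by |G| = 24 gives 24/24 = 1, matching the row-orthogonality relation <chi_5, chi_5> = [chi_5 = chi_5].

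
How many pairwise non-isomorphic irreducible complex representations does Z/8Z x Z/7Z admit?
56

Details: The number of irreducible complex representations of a finite group equals its number of conjugacy classes. Z/8Z x Z/7Z is abelian of order 56, so every element is its own conjugacy class: 56 classes, so Z/8Z x Z/7Z (order 56) has exactly 56 irreducible complex representations.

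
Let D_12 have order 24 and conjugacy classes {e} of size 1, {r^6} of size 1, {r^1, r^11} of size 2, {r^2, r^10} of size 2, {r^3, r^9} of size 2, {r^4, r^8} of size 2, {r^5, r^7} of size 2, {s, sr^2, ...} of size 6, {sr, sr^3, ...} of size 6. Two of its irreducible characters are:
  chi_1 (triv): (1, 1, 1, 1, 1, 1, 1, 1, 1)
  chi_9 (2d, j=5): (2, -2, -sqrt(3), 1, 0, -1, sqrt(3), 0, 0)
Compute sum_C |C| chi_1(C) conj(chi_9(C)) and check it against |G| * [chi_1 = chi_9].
Sum = 0; so <chi_1, chi_9> = 0 (distinct irreducibles are orthogonal).

Reasoning: Compute term by term over conjugacy classes (|C| * chi_1(C) * conj(chi_9(C))):
  1*(1)*conj(2) + 1*(1)*conj(-2) + 2*(1)*conj(-sqrt(3)) + 2*(1)*conj(1) + 2*(1)*conj(0) + 2*(1)*conj(-1) + 2*(1)*conj(sqrt(3)) + 6*(1)*conj(0) + 6*(1)*conj(0)
  = (2) + (-2) + (-2*sqrt(3)) + (2) + (0) + (-2) + (2*sqrt(3)) + (0) + (0)
  = 0.
Dividing by |G| = 24 gives 0/24 = 0, matching the row-orthogonality relation <chi_1, chi_9> = [chi_1 = chi_9].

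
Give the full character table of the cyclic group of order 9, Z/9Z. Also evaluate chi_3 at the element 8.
Character table of Z/9Z (irreps indexed chi_0,...,chi_8 with chi_k(m) = zeta_9^(k*m), zeta_9 = exp(2*pi*i/9)):
  irrep \ class  {0} (size 1)  {1} (size 1)    {2} (size 1)    {3} (size 1)    {4} (size 1)    {5} (size 1)    {6} (size 1)    {7} (size 1)    {8} (size 1)  
  chi_0          1             1               1               1               1               1               1               1               1             
  chi_1          1             exp(2*I*pi/9)   exp(4*I*pi/9)   exp(2*I*pi/3)   exp(8*I*pi/9)   exp(-8*I*pi/9)  exp(-2*I*pi/3)  exp(-4*I*pi/9)  exp(-2*I*pi/9)
  chi_2          1             exp(4*I*pi/9)   exp(8*I*pi/9)   exp(-2*I*pi/3)  exp(-2*I*pi/9)  exp(2*I*pi/9)   exp(2*I*pi/3)   exp(-8*I*pi/9)  exp(-4*I*pi/9)
  chi_3          1             exp(2*I*pi/3)   exp(-2*I*pi/3)  1               exp(2*I*pi/3)   exp(-2*I*pi/3)  1               exp(2*I*pi/3)   exp(-2*I*pi/3)
  chi_4          1             exp(8*I*pi/9)   exp(-2*I*pi/9)  exp(2*I*pi/3)   exp(-4*I*pi/9)  exp(4*I*pi/9)   exp(-2*I*pi/3)  exp(2*I*pi/9)   exp(-8*I*pi/9)
  chi_5          1             exp(-8*I*pi/9)  exp(2*I*pi/9)   exp(-2*I*pi/3)  exp(4*I*pi/9)   exp(-4*I*pi/9)  exp(2*I*pi/3)   exp(-2*I*pi/9)  exp(8*I*pi/9) 
  chi_6          1             exp(-2*I*pi/3)  exp(2*I*pi/3)   1               exp(-2*I*pi/3)  exp(2*I*pi/3)   1               exp(-2*I*pi/3)  exp(2*I*pi/3) 
  chi_7          1             exp(-4*I*pi/9)  exp(-8*I*pi/9)  exp(2*I*pi/3)   exp(2*I*pi/9)   exp(-2*I*pi/9)  exp(-2*I*pi/3)  exp(8*I*pi/9)   exp(4*I*pi/9) 
  chi_8          1             exp(-2*I*pi/9)  exp(-4*I*pi/9)  exp(-2*I*pi/3)  exp(-8*I*pi/9)  exp(8*I*pi/9)   exp(2*I*pi/3)   exp(4*I*pi/9)   exp(2*I*pi/9) 

Spot check: chi_3(8) = zeta_9^(3*8) = zeta_9^24 = exp(-2*I*pi/3).

Explanation: Z/9Z is abelian, so all 9 irreducible complex representations are 1-dimensional. They are given by chi_k(m) = zeta_9^(k*m) for k = 0,...,8. Row orthogonality: sum_m chi_k(m) conj(chi_l(m)) = 9 * [k = l].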